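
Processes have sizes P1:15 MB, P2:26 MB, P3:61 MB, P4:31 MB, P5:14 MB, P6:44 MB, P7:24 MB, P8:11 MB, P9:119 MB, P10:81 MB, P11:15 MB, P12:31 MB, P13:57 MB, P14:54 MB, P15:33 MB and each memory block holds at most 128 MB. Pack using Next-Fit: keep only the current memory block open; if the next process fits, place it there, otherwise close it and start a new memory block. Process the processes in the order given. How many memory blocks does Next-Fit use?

Put P1 (15 MB) in memory block 1; 113 MB remain.
Put P2 (26 MB) in memory block 1; 87 MB remain.
Put P3 (61 MB) in memory block 1; 26 MB remain.
Put P4 (31 MB) in memory block 2; 97 MB remain.
Put P5 (14 MB) in memory block 2; 83 MB remain.
Put P6 (44 MB) in memory block 2; 39 MB remain.
Put P7 (24 MB) in memory block 2; 15 MB remain.
Put P8 (11 MB) in memory block 2; 4 MB remain.
Put P9 (119 MB) in memory block 3; 9 MB remain.
Put P10 (81 MB) in memory block 4; 47 MB remain.
Put P11 (15 MB) in memory block 4; 32 MB remain.
Put P12 (31 MB) in memory block 4; 1 MB remain.
Put P13 (57 MB) in memory block 5; 71 MB remain.
Put P14 (54 MB) in memory block 5; 17 MB remain.
Put P15 (33 MB) in memory block 6; 95 MB remain.

6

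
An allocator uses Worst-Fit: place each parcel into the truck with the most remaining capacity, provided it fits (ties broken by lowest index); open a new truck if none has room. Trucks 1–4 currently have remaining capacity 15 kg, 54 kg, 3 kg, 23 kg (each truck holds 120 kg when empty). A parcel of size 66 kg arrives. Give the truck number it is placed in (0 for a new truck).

No truck has ≥ 66 kg free, so a new truck is opened.

0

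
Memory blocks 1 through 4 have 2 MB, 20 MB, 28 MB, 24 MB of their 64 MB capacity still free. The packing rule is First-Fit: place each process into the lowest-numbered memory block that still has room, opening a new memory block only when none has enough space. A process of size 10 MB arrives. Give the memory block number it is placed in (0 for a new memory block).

2

Memory blocks with room: memory block 2 (20 MB), memory block 3 (28 MB), memory block 4 (24 MB).
The first with room is memory block 2.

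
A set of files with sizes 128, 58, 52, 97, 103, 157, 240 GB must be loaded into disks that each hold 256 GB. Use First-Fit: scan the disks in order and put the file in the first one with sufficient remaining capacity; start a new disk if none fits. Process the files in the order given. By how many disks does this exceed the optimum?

First-Fit: [128,58,52] [97,103] [157] [240] → 4 disks.
Total size 835 GB; any packing needs at least ⌈835/256⌉ = 4 disks.
So 4 is already optimal.

0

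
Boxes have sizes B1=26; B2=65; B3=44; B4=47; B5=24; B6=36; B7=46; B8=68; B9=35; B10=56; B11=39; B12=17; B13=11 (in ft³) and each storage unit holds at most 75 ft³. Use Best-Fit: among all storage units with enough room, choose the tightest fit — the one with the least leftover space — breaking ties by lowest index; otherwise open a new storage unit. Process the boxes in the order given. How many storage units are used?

B1 (26 ft³) → storage unit 1 (remaining 49 ft³)
B2 (65 ft³) → storage unit 2 (remaining 10 ft³)
B3 (44 ft³) → storage unit 1 (remaining 5 ft³)
B4 (47 ft³) → storage unit 3 (remaining 28 ft³)
B5 (24 ft³) → storage unit 3 (remaining 4 ft³)
B6 (36 ft³) → storage unit 4 (remaining 39 ft³)
B7 (46 ft³) → storage unit 5 (remaining 29 ft³)
B8 (68 ft³) → storage unit 6 (remaining 7 ft³)
B9 (35 ft³) → storage unit 4 (remaining 4 ft³)
B10 (56 ft³) → storage unit 7 (remaining 19 ft³)
B11 (39 ft³) → storage unit 8 (remaining 36 ft³)
B12 (17 ft³) → storage unit 7 (remaining 2 ft³)
B13 (11 ft³) → storage unit 5 (remaining 18 ft³)

8 storage units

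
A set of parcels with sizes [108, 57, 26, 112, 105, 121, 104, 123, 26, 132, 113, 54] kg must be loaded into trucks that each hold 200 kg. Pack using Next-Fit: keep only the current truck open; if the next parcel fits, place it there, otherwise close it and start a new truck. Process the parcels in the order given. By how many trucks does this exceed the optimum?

Next-Fit: [108,57,26] [112] [105] [121] [104] [123,26] [132] [113,54] → 8 trucks.
8 parcels exceed 100 kg (half the capacity), and no two of those can share a truck, so at least 8 trucks are needed.
So 8 is already optimal.

0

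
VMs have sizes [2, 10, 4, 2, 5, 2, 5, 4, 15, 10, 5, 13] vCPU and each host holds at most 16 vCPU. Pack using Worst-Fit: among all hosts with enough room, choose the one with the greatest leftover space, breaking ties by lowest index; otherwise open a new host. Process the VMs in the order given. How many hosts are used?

2 vCPU → host 1 (remaining 14 vCPU)
10 vCPU → host 1 (remaining 4 vCPU)
4 vCPU → host 1 (remaining 0 vCPU)
2 vCPU → host 2 (remaining 14 vCPU)
5 vCPU → host 2 (remaining 9 vCPU)
2 vCPU → host 2 (remaining 7 vCPU)
5 vCPU → host 2 (remaining 2 vCPU)
4 vCPU → host 3 (remaining 12 vCPU)
15 vCPU → host 4 (remaining 1 vCPU)
10 vCPU → host 3 (remaining 2 vCPU)
5 vCPU → host 5 (remaining 11 vCPU)
13 vCPU → host 6 (remaining 3 vCPU)

6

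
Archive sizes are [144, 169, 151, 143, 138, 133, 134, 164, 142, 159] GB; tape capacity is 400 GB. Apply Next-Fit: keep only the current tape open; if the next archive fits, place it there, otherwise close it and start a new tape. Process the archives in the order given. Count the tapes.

5

tape 1: place 144 GB, 256 GB left
tape 1: place 169 GB, 87 GB left
tape 2: place 151 GB, 249 GB left
tape 2: place 143 GB, 106 GB left
tape 3: place 138 GB, 262 GB left
tape 3: place 133 GB, 129 GB left
tape 4: place 134 GB, 266 GB left
tape 4: place 164 GB, 102 GB left
tape 5: place 142 GB, 258 GB left
tape 5: place 159 GB, 99 GB left
Final tapes: [144,169] [151,143] [138,133] [134,164] [142,159].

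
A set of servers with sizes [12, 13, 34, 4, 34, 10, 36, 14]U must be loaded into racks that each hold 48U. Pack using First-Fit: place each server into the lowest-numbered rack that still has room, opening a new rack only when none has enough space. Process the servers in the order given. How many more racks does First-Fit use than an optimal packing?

0

First-Fit: [12,13,4,10] [34,14] [34] [36] → 4 racks.
Total size 157U; any packing needs at least ⌈157/48⌉ = 4 racks.
So 4 is already optimal.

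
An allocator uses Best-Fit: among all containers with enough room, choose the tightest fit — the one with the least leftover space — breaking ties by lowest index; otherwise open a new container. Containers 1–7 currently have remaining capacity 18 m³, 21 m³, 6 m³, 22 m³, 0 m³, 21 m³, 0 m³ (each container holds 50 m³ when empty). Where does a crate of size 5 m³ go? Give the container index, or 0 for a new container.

3

Containers with room: container 1 (18 m³), container 2 (21 m³), container 3 (6 m³), container 4 (22 m³), container 6 (21 m³).
Tightest fit is container 3 with 6 m³ free.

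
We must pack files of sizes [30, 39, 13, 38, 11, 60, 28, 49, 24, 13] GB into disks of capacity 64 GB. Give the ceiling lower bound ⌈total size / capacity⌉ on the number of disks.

5

Total size = 30 + 39 + 13 + 38 + 11 + 60 + 28 + 49 + 24 + 13 = 305 GB.
⌈305 / 64⌉ = 5.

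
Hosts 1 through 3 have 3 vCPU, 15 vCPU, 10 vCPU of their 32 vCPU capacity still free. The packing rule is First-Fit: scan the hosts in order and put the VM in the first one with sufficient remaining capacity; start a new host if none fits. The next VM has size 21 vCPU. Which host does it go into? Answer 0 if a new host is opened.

0

No host has ≥ 21 vCPU free, so a new host is opened.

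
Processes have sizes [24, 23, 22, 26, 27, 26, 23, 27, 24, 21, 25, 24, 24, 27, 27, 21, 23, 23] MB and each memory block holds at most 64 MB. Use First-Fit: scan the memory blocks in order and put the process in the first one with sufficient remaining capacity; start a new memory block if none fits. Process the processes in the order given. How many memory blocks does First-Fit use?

24 MB → memory block 1 (remaining 40 MB)
23 MB → memory block 1 (remaining 17 MB)
22 MB → memory block 2 (remaining 42 MB)
26 MB → memory block 2 (remaining 16 MB)
27 MB → memory block 3 (remaining 37 MB)
26 MB → memory block 3 (remaining 11 MB)
23 MB → memory block 4 (remaining 41 MB)
27 MB → memory block 4 (remaining 14 MB)
24 MB → memory block 5 (remaining 40 MB)
21 MB → memory block 5 (remaining 19 MB)
25 MB → memory block 6 (remaining 39 MB)
24 MB → memory block 6 (remaining 15 MB)
24 MB → memory block 7 (remaining 40 MB)
27 MB → memory block 7 (remaining 13 MB)
27 MB → memory block 8 (remaining 37 MB)
21 MB → memory block 8 (remaining 16 MB)
23 MB → memory block 9 (remaining 41 MB)
23 MB → memory block 9 (remaining 18 MB)

9 memory blocks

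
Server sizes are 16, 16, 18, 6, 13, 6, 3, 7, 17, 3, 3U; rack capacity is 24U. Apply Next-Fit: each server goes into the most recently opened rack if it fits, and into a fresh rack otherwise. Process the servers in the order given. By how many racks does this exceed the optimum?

Next-Fit: [16] [16] [18,6] [13,6,3] [7,17] [3,3] → 6 racks.
Total size 108U; any packing needs at least ⌈108/24⌉ = 5 racks.
An optimal packing achieves that bound: [18,6] [17,7] [16,6] [16,3,3] [13,3] → 5 racks.
Excess: 6 − 5 = 1.

1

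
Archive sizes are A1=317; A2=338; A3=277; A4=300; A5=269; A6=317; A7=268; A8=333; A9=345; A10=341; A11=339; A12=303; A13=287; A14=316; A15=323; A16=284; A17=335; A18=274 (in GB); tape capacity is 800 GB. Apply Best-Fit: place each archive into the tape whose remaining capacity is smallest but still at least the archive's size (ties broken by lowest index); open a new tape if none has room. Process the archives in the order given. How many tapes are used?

9

tape 1: place A1 (317 GB), 483 GB left
tape 1: place A2 (338 GB), 145 GB left
tape 2: place A3 (277 GB), 523 GB left
tape 2: place A4 (300 GB), 223 GB left
tape 3: place A5 (269 GB), 531 GB left
tape 3: place A6 (317 GB), 214 GB left
tape 4: place A7 (268 GB), 532 GB left
tape 4: place A8 (333 GB), 199 GB left
tape 5: place A9 (345 GB), 455 GB left
tape 5: place A10 (341 GB), 114 GB left
tape 6: place A11 (339 GB), 461 GB left
tape 6: place A12 (303 GB), 158 GB left
tape 7: place A13 (287 GB), 513 GB left
tape 7: place A14 (316 GB), 197 GB left
tape 8: place A15 (323 GB), 477 GB left
tape 8: place A16 (284 GB), 193 GB left
tape 9: place A17 (335 GB), 465 GB left
tape 9: place A18 (274 GB), 191 GB left
Final tapes: [317,338] [277,300] [269,317] [268,333] [345,341] [339,303] [287,316] [323,284] [335,274].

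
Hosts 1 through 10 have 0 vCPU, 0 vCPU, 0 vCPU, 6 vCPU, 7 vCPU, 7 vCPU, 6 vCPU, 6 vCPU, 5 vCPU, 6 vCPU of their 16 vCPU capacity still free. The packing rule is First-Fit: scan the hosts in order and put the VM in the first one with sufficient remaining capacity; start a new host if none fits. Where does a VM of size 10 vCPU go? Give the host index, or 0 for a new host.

No host has ≥ 10 vCPU free, so a new host is opened.

0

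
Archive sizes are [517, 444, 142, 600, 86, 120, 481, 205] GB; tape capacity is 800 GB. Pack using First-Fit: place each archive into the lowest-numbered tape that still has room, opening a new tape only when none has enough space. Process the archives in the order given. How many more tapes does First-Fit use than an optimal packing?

First-Fit: [517,142,86] [444,120,205] [600] [481] → 4 tapes.
Total size 2595 GB; any packing needs at least ⌈2595/800⌉ = 4 tapes.
So 4 is already optimal.

0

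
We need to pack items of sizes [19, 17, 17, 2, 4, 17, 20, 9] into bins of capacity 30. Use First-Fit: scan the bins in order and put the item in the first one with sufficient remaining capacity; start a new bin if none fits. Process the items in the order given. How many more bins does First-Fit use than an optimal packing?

0

First-Fit: [19,2,4] [17,9] [17] [17] [20] → 5 bins.
5 items exceed 15 (half the capacity), and no two of those can share a bin, so at least 5 bins are needed.
So 5 is already optimal.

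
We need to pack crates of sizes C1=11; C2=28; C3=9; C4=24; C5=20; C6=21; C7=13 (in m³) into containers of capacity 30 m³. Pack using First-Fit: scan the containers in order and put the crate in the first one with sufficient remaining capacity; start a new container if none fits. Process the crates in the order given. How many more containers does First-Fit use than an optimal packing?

1

First-Fit: [11,9] [28] [24] [20] [21] [13] → 6 containers.
Total size 126 m³; any packing needs at least ⌈126/30⌉ = 5 containers.
An optimal packing achieves that bound: [28] [24] [21,9] [20] [13,11] → 5 containers.
Excess: 6 − 5 = 1.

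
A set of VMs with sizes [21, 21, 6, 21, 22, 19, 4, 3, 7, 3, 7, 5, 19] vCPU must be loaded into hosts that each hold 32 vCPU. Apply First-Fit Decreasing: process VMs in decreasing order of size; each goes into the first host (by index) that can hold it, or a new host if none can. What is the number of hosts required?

6

Sorted descending: 22, 21, 21, 21, 19, 19, 7, 7, 6, 5, 4, 3, 3.
Put 22 vCPU in host 1; 10 vCPU remain.
Put 21 vCPU in host 2; 11 vCPU remain.
Put 21 vCPU in host 3; 11 vCPU remain.
Put 21 vCPU in host 4; 11 vCPU remain.
Put 19 vCPU in host 5; 13 vCPU remain.
Put 19 vCPU in host 6; 13 vCPU remain.
Put 7 vCPU in host 1; 3 vCPU remain.
Put 7 vCPU in host 2; 4 vCPU remain.
Put 6 vCPU in host 3; 5 vCPU remain.
Put 5 vCPU in host 3; 0 vCPU remain.
Put 4 vCPU in host 2; 0 vCPU remain.
Put 3 vCPU in host 1; 0 vCPU remain.
Put 3 vCPU in host 4; 8 vCPU remain.
Final hosts: [22,7,3] [21,7,4] [21,6,5] [21,3] [19] [19].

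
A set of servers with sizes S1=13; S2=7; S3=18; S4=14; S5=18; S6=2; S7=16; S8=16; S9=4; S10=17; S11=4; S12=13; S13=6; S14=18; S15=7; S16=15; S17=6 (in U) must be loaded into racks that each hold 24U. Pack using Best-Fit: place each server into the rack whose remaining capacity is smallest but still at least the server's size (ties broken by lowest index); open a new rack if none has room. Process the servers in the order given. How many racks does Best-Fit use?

S1 (13U) → rack 1 (remaining 11U)
S2 (7U) → rack 1 (remaining 4U)
S3 (18U) → rack 2 (remaining 6U)
S4 (14U) → rack 3 (remaining 10U)
S5 (18U) → rack 4 (remaining 6U)
S6 (2U) → rack 1 (remaining 2U)
S7 (16U) → rack 5 (remaining 8U)
S8 (16U) → rack 6 (remaining 8U)
S9 (4U) → rack 2 (remaining 2U)
S10 (17U) → rack 7 (remaining 7U)
S11 (4U) → rack 4 (remaining 2U)
S12 (13U) → rack 8 (remaining 11U)
S13 (6U) → rack 7 (remaining 1U)
S14 (18U) → rack 9 (remaining 6U)
S15 (7U) → rack 5 (remaining 1U)
S16 (15U) → rack 10 (remaining 9U)
S17 (6U) → rack 9 (remaining 0U)
Final racks: [13,7,2] [18,4] [14] [18,4] [16,7] [16] [17,6] [13] [18,6] [15].

10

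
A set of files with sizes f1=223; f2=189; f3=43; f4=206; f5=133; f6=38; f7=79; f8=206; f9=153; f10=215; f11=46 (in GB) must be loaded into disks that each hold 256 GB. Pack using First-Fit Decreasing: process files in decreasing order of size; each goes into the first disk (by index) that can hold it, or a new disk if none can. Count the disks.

7

Sorted descending: 223, 215, 206, 206, 189, 153, 133, 79, 46, 43, 38.
disk 1: place 223 GB, 33 GB left
disk 2: place 215 GB, 41 GB left
disk 3: place 206 GB, 50 GB left
disk 4: place 206 GB, 50 GB left
disk 5: place 189 GB, 67 GB left
disk 6: place 153 GB, 103 GB left
disk 7: place 133 GB, 123 GB left
disk 6: place 79 GB, 24 GB left
disk 3: place 46 GB, 4 GB left
disk 4: place 43 GB, 7 GB left
disk 2: place 38 GB, 3 GB left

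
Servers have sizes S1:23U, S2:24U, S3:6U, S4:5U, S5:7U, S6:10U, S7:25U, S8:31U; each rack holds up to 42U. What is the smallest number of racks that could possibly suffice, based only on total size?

Total size = 23 + 24 + 6 + 5 + 7 + 10 + 25 + 31 = 131U.
⌈131 / 42⌉ = 4.

4 racks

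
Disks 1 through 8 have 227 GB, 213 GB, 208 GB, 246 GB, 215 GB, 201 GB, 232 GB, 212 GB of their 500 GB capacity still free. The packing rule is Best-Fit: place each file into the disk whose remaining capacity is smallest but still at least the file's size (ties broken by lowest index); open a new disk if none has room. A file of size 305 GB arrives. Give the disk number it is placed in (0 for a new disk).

0

No disk has ≥ 305 GB free, so a new disk is opened.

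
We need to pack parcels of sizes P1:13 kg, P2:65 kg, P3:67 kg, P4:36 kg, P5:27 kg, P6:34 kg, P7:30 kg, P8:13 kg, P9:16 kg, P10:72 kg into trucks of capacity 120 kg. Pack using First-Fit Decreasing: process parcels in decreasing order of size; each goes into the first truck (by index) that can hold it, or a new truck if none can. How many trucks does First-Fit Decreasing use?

4

Sorted descending: 72, 67, 65, 36, 34, 30, 27, 16, 13, 13.
truck 1: place 72 kg, 48 kg left
truck 2: place 67 kg, 53 kg left
truck 3: place 65 kg, 55 kg left
truck 1: place 36 kg, 12 kg left
truck 2: place 34 kg, 19 kg left
truck 3: place 30 kg, 25 kg left
truck 4: place 27 kg, 93 kg left
truck 2: place 16 kg, 3 kg left
truck 3: place 13 kg, 12 kg left
truck 4: place 13 kg, 80 kg left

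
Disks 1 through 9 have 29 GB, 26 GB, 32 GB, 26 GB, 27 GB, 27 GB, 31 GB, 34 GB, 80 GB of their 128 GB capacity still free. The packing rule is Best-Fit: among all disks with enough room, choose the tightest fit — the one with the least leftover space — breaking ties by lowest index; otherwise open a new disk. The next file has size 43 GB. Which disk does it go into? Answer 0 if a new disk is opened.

9

Disks with room: disk 9 (80 GB).
Tightest fit is disk 9 with 80 GB free.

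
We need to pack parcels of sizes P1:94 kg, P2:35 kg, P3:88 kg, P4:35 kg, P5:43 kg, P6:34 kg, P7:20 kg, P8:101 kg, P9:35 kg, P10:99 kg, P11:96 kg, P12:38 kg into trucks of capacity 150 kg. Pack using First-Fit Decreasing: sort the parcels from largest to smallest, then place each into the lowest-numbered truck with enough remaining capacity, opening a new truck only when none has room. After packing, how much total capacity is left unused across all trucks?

Sorted descending: 101, 99, 96, 94, 88, 43, 38, 35, 35, 35, 34, 20.
Put 101 kg in truck 1; 49 kg remain.
Put 99 kg in truck 2; 51 kg remain.
Put 96 kg in truck 3; 54 kg remain.
Put 94 kg in truck 4; 56 kg remain.
Put 88 kg in truck 5; 62 kg remain.
Put 43 kg in truck 1; 6 kg remain.
Put 38 kg in truck 2; 13 kg remain.
Put 35 kg in truck 3; 19 kg remain.
Put 35 kg in truck 4; 21 kg remain.
Put 35 kg in truck 5; 27 kg remain.
Put 34 kg in truck 6; 116 kg remain.
Put 20 kg in truck 4; 1 kg remain.
6 trucks × 150 kg = 900 kg; used 718 kg; unused 182 kg.

182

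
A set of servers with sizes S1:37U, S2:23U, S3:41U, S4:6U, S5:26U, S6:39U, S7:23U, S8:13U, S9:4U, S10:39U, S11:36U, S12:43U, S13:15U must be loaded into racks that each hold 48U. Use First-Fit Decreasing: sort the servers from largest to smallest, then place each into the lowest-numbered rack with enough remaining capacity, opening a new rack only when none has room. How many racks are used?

Sorted descending: 43, 41, 39, 39, 37, 36, 26, 23, 23, 15, 13, 6, 4.
43U → rack 1 (remaining 5U)
41U → rack 2 (remaining 7U)
39U → rack 3 (remaining 9U)
39U → rack 4 (remaining 9U)
37U → rack 5 (remaining 11U)
36U → rack 6 (remaining 12U)
26U → rack 7 (remaining 22U)
23U → rack 8 (remaining 25U)
23U → rack 8 (remaining 2U)
15U → rack 7 (remaining 7U)
13U → rack 9 (remaining 35U)
6U → rack 2 (remaining 1U)
4U → rack 1 (remaining 1U)
Final racks: [43,4] [41,6] [39] [39] [37] [36] [26,15] [23,23] [13].

9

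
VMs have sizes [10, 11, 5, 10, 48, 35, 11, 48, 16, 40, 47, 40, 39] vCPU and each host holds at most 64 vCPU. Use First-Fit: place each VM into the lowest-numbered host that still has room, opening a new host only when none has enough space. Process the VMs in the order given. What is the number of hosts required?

8 hosts

host 1: place 10 vCPU, 54 vCPU left
host 1: place 11 vCPU, 43 vCPU left
host 1: place 5 vCPU, 38 vCPU left
host 1: place 10 vCPU, 28 vCPU left
host 2: place 48 vCPU, 16 vCPU left
host 3: place 35 vCPU, 29 vCPU left
host 1: place 11 vCPU, 17 vCPU left
host 4: place 48 vCPU, 16 vCPU left
host 1: place 16 vCPU, 1 vCPU left
host 5: place 40 vCPU, 24 vCPU left
host 6: place 47 vCPU, 17 vCPU left
host 7: place 40 vCPU, 24 vCPU left
host 8: place 39 vCPU, 25 vCPU left
Final hosts: [10,11,5,10,11,16] [48] [35] [48] [40] [47] [40] [39].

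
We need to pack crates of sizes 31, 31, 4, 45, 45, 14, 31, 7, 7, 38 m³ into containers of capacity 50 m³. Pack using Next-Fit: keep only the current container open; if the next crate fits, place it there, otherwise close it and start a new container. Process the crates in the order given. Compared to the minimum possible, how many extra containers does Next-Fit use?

1

Next-Fit: [31] [31,4] [45] [45] [14,31] [7,7] [38] → 7 containers.
Total size 253 m³; any packing needs at least ⌈253/50⌉ = 6 containers.
An optimal packing achieves that bound: [45,4] [45] [38,7] [31,14] [31,7] [31] → 6 containers.
Excess: 7 − 6 = 1.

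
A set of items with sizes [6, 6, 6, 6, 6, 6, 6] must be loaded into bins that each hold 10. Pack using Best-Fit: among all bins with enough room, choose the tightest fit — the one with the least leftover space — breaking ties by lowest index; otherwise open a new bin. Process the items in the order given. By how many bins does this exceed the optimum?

Best-Fit: [6] [6] [6] [6] [6] [6] [6] → 7 bins.
7 items exceed 5 (half the capacity), and no two of those can share a bin, so at least 7 bins are needed.
So 7 is already optimal.

0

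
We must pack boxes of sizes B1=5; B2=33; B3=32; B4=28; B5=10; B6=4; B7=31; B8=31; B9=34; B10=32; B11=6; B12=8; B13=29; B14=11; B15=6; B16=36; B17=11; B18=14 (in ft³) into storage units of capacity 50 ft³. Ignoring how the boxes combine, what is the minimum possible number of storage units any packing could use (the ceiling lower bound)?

8 storage units

Total size = 5 + 33 + 32 + 28 + 10 + 4 + 31 + 31 + 34 + 32 + 6 + 8 + 29 + 11 + 6 + 36 + 11 + 14 = 361 ft³.
⌈361 / 50⌉ = 8.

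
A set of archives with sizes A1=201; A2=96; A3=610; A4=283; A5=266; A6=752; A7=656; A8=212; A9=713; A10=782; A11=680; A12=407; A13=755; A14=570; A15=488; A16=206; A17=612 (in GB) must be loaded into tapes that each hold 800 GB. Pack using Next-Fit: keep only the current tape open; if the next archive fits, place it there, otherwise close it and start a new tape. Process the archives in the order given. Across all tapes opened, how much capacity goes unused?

Put A1 (201 GB) in tape 1; 599 GB remain.
Put A2 (96 GB) in tape 1; 503 GB remain.
Put A3 (610 GB) in tape 2; 190 GB remain.
Put A4 (283 GB) in tape 3; 517 GB remain.
Put A5 (266 GB) in tape 3; 251 GB remain.
Put A6 (752 GB) in tape 4; 48 GB remain.
Put A7 (656 GB) in tape 5; 144 GB remain.
Put A8 (212 GB) in tape 6; 588 GB remain.
Put A9 (713 GB) in tape 7; 87 GB remain.
Put A10 (782 GB) in tape 8; 18 GB remain.
Put A11 (680 GB) in tape 9; 120 GB remain.
Put A12 (407 GB) in tape 10; 393 GB remain.
Put A13 (755 GB) in tape 11; 45 GB remain.
Put A14 (570 GB) in tape 12; 230 GB remain.
Put A15 (488 GB) in tape 13; 312 GB remain.
Put A16 (206 GB) in tape 13; 106 GB remain.
Put A17 (612 GB) in tape 14; 188 GB remain.
14 tapes × 800 GB = 11200 GB; used 8289 GB; unused 2911 GB.

2911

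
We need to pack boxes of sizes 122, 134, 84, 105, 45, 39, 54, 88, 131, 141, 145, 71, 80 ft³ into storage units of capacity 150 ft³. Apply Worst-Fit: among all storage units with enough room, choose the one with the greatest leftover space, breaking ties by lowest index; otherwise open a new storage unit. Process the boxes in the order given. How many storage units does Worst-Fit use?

10 storage units

storage unit 1: place 122 ft³, 28 ft³ left
storage unit 2: place 134 ft³, 16 ft³ left
storage unit 3: place 84 ft³, 66 ft³ left
storage unit 4: place 105 ft³, 45 ft³ left
storage unit 3: place 45 ft³, 21 ft³ left
storage unit 4: place 39 ft³, 6 ft³ left
storage unit 5: place 54 ft³, 96 ft³ left
storage unit 5: place 88 ft³, 8 ft³ left
storage unit 6: place 131 ft³, 19 ft³ left
storage unit 7: place 141 ft³, 9 ft³ left
storage unit 8: place 145 ft³, 5 ft³ left
storage unit 9: place 71 ft³, 79 ft³ left
storage unit 10: place 80 ft³, 70 ft³ left
Final storage units: [122] [134] [84,45] [105,39] [54,88] [131] [141] [145] [71] [80].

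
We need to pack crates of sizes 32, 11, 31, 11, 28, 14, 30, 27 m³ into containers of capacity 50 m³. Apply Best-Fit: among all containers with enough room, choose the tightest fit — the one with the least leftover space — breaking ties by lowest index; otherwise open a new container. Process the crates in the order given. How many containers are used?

container 1: place 32 m³, 18 m³ left
container 1: place 11 m³, 7 m³ left
container 2: place 31 m³, 19 m³ left
container 2: place 11 m³, 8 m³ left
container 3: place 28 m³, 22 m³ left
container 3: place 14 m³, 8 m³ left
container 4: place 30 m³, 20 m³ left
container 5: place 27 m³, 23 m³ left

5 containers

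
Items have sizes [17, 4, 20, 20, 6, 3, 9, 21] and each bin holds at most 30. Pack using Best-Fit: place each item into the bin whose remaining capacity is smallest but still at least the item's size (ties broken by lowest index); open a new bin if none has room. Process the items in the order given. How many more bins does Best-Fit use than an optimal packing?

0

Best-Fit: [17,4,6,3] [20,9] [20] [21] → 4 bins.
Total size 100; any packing needs at least ⌈100/30⌉ = 4 bins.
So 4 is already optimal.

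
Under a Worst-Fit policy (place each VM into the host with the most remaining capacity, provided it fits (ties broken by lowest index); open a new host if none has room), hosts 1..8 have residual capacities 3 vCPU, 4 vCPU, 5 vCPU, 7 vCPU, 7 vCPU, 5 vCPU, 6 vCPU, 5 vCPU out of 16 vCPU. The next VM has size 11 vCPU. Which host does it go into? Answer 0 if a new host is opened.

No host has ≥ 11 vCPU free, so a new host is opened.

0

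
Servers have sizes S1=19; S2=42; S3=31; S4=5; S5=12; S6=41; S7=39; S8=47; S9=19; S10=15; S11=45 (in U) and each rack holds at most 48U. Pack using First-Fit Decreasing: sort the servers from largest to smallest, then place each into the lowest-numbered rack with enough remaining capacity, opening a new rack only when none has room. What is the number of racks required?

8

Sorted descending: 47, 45, 42, 41, 39, 31, 19, 19, 15, 12, 5.
Put 47U in rack 1; 1U remain.
Put 45U in rack 2; 3U remain.
Put 42U in rack 3; 6U remain.
Put 41U in rack 4; 7U remain.
Put 39U in rack 5; 9U remain.
Put 31U in rack 6; 17U remain.
Put 19U in rack 7; 29U remain.
Put 19U in rack 7; 10U remain.
Put 15U in rack 6; 2U remain.
Put 12U in rack 8; 36U remain.
Put 5U in rack 3; 1U remain.
Final racks: [47] [45] [42,5] [41] [39] [31,15] [19,19] [12].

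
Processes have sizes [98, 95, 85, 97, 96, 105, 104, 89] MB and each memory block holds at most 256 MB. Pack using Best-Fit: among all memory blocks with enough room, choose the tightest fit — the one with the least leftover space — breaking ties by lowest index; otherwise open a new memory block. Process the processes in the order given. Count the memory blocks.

4

98 MB → memory block 1 (remaining 158 MB)
95 MB → memory block 1 (remaining 63 MB)
85 MB → memory block 2 (remaining 171 MB)
97 MB → memory block 2 (remaining 74 MB)
96 MB → memory block 3 (remaining 160 MB)
105 MB → memory block 3 (remaining 55 MB)
104 MB → memory block 4 (remaining 152 MB)
89 MB → memory block 4 (remaining 63 MB)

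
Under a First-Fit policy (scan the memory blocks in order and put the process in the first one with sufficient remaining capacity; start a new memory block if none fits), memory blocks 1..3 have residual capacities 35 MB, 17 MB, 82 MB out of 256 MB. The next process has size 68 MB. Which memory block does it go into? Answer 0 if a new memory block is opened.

3

Memory blocks with room: memory block 3 (82 MB).
The first with room is memory block 3.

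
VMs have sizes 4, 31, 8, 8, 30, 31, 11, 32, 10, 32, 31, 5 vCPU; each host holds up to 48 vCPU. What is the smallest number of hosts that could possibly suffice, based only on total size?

5

Total size = 4 + 31 + 8 + 8 + 30 + 31 + 11 + 32 + 10 + 32 + 31 + 5 = 233 vCPU.
⌈233 / 48⌉ = 5.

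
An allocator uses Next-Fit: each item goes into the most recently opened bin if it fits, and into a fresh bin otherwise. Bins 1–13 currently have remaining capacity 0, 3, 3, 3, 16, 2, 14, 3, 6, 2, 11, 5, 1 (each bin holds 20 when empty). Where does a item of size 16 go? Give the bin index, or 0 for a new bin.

0

Next-Fit only looks at bin 13, which has 1 free.
16 does not fit, so a new bin is opened.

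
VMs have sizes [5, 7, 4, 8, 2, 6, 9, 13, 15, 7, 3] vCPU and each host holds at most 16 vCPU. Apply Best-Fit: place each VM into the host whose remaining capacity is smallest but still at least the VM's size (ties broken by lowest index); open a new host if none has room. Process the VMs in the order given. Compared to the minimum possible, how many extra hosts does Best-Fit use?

Best-Fit: [5,7,4] [8,2,6] [9,7] [13,3] [15] → 5 hosts.
Total size 79 vCPU; any packing needs at least ⌈79/16⌉ = 5 hosts.
So 5 is already optimal.

0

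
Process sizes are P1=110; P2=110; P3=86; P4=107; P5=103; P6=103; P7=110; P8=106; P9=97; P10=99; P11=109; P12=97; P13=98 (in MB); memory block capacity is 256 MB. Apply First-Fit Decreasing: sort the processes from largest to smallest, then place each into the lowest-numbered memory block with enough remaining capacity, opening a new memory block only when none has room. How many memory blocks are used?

Sorted descending: 110, 110, 110, 109, 107, 106, 103, 103, 99, 98, 97, 97, 86.
memory block 1: place 110 MB, 146 MB left
memory block 1: place 110 MB, 36 MB left
memory block 2: place 110 MB, 146 MB left
memory block 2: place 109 MB, 37 MB left
memory block 3: place 107 MB, 149 MB left
memory block 3: place 106 MB, 43 MB left
memory block 4: place 103 MB, 153 MB left
memory block 4: place 103 MB, 50 MB left
memory block 5: place 99 MB, 157 MB left
memory block 5: place 98 MB, 59 MB left
memory block 6: place 97 MB, 159 MB left
memory block 6: place 97 MB, 62 MB left
memory block 7: place 86 MB, 170 MB left
Final memory blocks: [110,110] [110,109] [107,106] [103,103] [99,98] [97,97] [86].

7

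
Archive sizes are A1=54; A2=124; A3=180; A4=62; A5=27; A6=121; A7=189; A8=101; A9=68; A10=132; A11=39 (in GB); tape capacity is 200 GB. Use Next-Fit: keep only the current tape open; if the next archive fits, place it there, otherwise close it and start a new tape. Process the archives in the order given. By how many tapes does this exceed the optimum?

Next-Fit: [54,124] [180] [62,27] [121] [189] [101,68] [132,39] → 7 tapes.
Total size 1097 GB; any packing needs at least ⌈1097/200⌉ = 6 tapes.
An optimal packing achieves that bound: [189] [180] [132,68] [124,62] [121,54] [101,39,27] → 6 tapes.
Excess: 7 − 6 = 1.

1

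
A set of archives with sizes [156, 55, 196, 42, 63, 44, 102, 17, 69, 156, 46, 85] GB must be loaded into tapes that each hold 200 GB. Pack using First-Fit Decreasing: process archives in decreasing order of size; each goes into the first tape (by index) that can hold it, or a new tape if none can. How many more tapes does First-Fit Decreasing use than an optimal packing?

0

First-Fit Decreasing: [196] [156,44] [156,42] [102,85] [69,63,55] [46,17] → 6 tapes.
Total size 1031 GB; any packing needs at least ⌈1031/200⌉ = 6 tapes.
So 6 is already optimal.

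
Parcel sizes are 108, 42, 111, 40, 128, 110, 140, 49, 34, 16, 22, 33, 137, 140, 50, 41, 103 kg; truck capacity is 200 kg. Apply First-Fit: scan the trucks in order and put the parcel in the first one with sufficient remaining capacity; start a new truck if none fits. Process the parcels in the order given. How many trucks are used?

8

truck 1: place 108 kg, 92 kg left
truck 1: place 42 kg, 50 kg left
truck 2: place 111 kg, 89 kg left
truck 1: place 40 kg, 10 kg left
truck 3: place 128 kg, 72 kg left
truck 4: place 110 kg, 90 kg left
truck 5: place 140 kg, 60 kg left
truck 2: place 49 kg, 40 kg left
truck 2: place 34 kg, 6 kg left
truck 3: place 16 kg, 56 kg left
truck 3: place 22 kg, 34 kg left
truck 3: place 33 kg, 1 kg left
truck 6: place 137 kg, 63 kg left
truck 7: place 140 kg, 60 kg left
truck 4: place 50 kg, 40 kg left
truck 5: place 41 kg, 19 kg left
truck 8: place 103 kg, 97 kg left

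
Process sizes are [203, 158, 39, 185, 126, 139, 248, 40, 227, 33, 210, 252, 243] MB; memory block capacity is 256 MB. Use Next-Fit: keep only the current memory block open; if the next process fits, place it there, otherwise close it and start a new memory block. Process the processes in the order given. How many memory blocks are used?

11 memory blocks

memory block 1: place 203 MB, 53 MB left
memory block 2: place 158 MB, 98 MB left
memory block 2: place 39 MB, 59 MB left
memory block 3: place 185 MB, 71 MB left
memory block 4: place 126 MB, 130 MB left
memory block 5: place 139 MB, 117 MB left
memory block 6: place 248 MB, 8 MB left
memory block 7: place 40 MB, 216 MB left
memory block 8: place 227 MB, 29 MB left
memory block 9: place 33 MB, 223 MB left
memory block 9: place 210 MB, 13 MB left
memory block 10: place 252 MB, 4 MB left
memory block 11: place 243 MB, 13 MB left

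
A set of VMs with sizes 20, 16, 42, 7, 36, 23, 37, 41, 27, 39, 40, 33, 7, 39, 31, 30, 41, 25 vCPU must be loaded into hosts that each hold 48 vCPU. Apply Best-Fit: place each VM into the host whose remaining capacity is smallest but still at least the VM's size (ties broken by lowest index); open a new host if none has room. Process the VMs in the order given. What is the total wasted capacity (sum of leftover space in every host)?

host 1: place 20 vCPU, 28 vCPU left
host 1: place 16 vCPU, 12 vCPU left
host 2: place 42 vCPU, 6 vCPU left
host 1: place 7 vCPU, 5 vCPU left
host 3: place 36 vCPU, 12 vCPU left
host 4: place 23 vCPU, 25 vCPU left
host 5: place 37 vCPU, 11 vCPU left
host 6: place 41 vCPU, 7 vCPU left
host 7: place 27 vCPU, 21 vCPU left
host 8: place 39 vCPU, 9 vCPU left
host 9: place 40 vCPU, 8 vCPU left
host 10: place 33 vCPU, 15 vCPU left
host 6: place 7 vCPU, 0 vCPU left
host 11: place 39 vCPU, 9 vCPU left
host 12: place 31 vCPU, 17 vCPU left
host 13: place 30 vCPU, 18 vCPU left
host 14: place 41 vCPU, 7 vCPU left
host 4: place 25 vCPU, 0 vCPU left
14 hosts × 48 vCPU = 672 vCPU; used 534 vCPU; unused 138 vCPU.

138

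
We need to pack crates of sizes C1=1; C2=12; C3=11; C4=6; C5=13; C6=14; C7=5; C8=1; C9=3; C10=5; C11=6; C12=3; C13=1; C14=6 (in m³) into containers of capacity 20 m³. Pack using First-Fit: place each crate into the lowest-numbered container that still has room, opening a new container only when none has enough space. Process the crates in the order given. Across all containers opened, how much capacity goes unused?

13

container 1: place C1 (1 m³), 19 m³ left
container 1: place C2 (12 m³), 7 m³ left
container 2: place C3 (11 m³), 9 m³ left
container 1: place C4 (6 m³), 1 m³ left
container 3: place C5 (13 m³), 7 m³ left
container 4: place C6 (14 m³), 6 m³ left
container 2: place C7 (5 m³), 4 m³ left
container 1: place C8 (1 m³), 0 m³ left
container 2: place C9 (3 m³), 1 m³ left
container 3: place C10 (5 m³), 2 m³ left
container 4: place C11 (6 m³), 0 m³ left
container 5: place C12 (3 m³), 17 m³ left
container 2: place C13 (1 m³), 0 m³ left
container 5: place C14 (6 m³), 11 m³ left
5 containers × 20 m³ = 100 m³; used 87 m³; unused 13 m³.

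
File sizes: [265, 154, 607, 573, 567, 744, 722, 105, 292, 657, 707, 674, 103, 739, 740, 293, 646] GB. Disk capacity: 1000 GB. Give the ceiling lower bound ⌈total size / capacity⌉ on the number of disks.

Total size = 265 + 154 + 607 + 573 + 567 + 744 + 722 + 105 + 292 + 657 + 707 + 674 + 103 + 739 + 740 + 293 + 646 = 8588 GB.
⌈8588 / 1000⌉ = 9.

9 disks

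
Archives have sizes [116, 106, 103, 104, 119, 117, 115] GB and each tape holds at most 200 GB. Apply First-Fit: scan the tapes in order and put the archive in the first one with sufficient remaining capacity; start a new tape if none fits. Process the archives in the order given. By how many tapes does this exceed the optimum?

0

First-Fit: [116] [106] [103] [104] [119] [117] [115] → 7 tapes.
7 archives exceed 100 GB (half the capacity), and no two of those can share a tape, so at least 7 tapes are needed.
So 7 is already optimal.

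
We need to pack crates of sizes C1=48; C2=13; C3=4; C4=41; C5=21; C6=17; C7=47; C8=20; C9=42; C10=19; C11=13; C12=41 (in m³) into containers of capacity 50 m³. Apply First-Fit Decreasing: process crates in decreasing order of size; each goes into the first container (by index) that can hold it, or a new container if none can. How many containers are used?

Sorted descending: 48, 47, 42, 41, 41, 21, 20, 19, 17, 13, 13, 4.
container 1: place 48 m³, 2 m³ left
container 2: place 47 m³, 3 m³ left
container 3: place 42 m³, 8 m³ left
container 4: place 41 m³, 9 m³ left
container 5: place 41 m³, 9 m³ left
container 6: place 21 m³, 29 m³ left
container 6: place 20 m³, 9 m³ left
container 7: place 19 m³, 31 m³ left
container 7: place 17 m³, 14 m³ left
container 7: place 13 m³, 1 m³ left
container 8: place 13 m³, 37 m³ left
container 3: place 4 m³, 4 m³ left

8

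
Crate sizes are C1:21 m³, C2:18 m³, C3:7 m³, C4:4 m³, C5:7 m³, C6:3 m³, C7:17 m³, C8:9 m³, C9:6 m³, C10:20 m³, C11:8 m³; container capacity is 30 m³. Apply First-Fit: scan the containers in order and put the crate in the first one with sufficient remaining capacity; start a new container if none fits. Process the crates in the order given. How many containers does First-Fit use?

5

C1 (21 m³) → container 1 (remaining 9 m³)
C2 (18 m³) → container 2 (remaining 12 m³)
C3 (7 m³) → container 1 (remaining 2 m³)
C4 (4 m³) → container 2 (remaining 8 m³)
C5 (7 m³) → container 2 (remaining 1 m³)
C6 (3 m³) → container 3 (remaining 27 m³)
C7 (17 m³) → container 3 (remaining 10 m³)
C8 (9 m³) → container 3 (remaining 1 m³)
C9 (6 m³) → container 4 (remaining 24 m³)
C10 (20 m³) → container 4 (remaining 4 m³)
C11 (8 m³) → container 5 (remaining 22 m³)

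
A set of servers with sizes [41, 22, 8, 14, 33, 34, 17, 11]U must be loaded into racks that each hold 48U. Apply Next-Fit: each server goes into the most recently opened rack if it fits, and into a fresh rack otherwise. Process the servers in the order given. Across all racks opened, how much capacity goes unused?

rack 1: place 41U, 7U left
rack 2: place 22U, 26U left
rack 2: place 8U, 18U left
rack 2: place 14U, 4U left
rack 3: place 33U, 15U left
rack 4: place 34U, 14U left
rack 5: place 17U, 31U left
rack 5: place 11U, 20U left
5 racks × 48U = 240U; used 180U; unused 60U.

60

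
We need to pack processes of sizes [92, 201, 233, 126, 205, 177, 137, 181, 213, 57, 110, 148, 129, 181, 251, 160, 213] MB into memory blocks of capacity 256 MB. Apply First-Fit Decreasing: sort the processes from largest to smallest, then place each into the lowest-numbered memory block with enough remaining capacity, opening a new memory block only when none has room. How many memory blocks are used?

13 memory blocks

Sorted descending: 251, 233, 213, 213, 205, 201, 181, 181, 177, 160, 148, 137, 129, 126, 110, 92, 57.
251 MB → memory block 1 (remaining 5 MB)
233 MB → memory block 2 (remaining 23 MB)
213 MB → memory block 3 (remaining 43 MB)
213 MB → memory block 4 (remaining 43 MB)
205 MB → memory block 5 (remaining 51 MB)
201 MB → memory block 6 (remaining 55 MB)
181 MB → memory block 7 (remaining 75 MB)
181 MB → memory block 8 (remaining 75 MB)
177 MB → memory block 9 (remaining 79 MB)
160 MB → memory block 10 (remaining 96 MB)
148 MB → memory block 11 (remaining 108 MB)
137 MB → memory block 12 (remaining 119 MB)
129 MB → memory block 13 (remaining 127 MB)
126 MB → memory block 13 (remaining 1 MB)
110 MB → memory block 12 (remaining 9 MB)
92 MB → memory block 10 (remaining 4 MB)
57 MB → memory block 7 (remaining 18 MB)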